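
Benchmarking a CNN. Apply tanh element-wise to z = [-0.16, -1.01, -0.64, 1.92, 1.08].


tanh(-0.16) = -0.1586
tanh(-1.01) = -0.7658
tanh(-0.64) = -0.5649
tanh(1.92) = 0.9579
tanh(1.08) = 0.7932
result = [-0.1586, -0.7658, -0.5649, 0.9579, 0.7932]

[-0.1586, -0.7658, -0.5649, 0.9579, 0.7932]


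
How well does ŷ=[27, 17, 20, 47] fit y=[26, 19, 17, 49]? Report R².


ȳ = 27.75
SS_res = Σ(y-ŷ)² = 18
SS_tot = Σ(y-ȳ)² = 646.75
R² = 1 - SS_res/SS_tot = 1 - 0.0278 = 0.9722

0.9722


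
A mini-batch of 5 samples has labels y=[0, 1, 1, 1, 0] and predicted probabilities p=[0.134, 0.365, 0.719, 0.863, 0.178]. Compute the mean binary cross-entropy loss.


L[0] = -ln(1-0.134) = -ln(0.866) = 0.1439
L[1] = -ln(0.365) = 1.0079
L[2] = -ln(0.719) = 0.3299
L[3] = -ln(0.863) = 0.1473
L[4] = -ln(1-0.178) = -ln(0.822) = 0.196
mean = (0.1439 + 1.0079 + 0.3299 + 0.1473 + 0.196)/5 = 0.365

0.365


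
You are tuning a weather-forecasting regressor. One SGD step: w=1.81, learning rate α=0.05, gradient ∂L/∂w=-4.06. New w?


w_new = w - α·∇
= 1.81 - 0.05·-4.06
= 1.81 + 0.203
= 2.013

2.013


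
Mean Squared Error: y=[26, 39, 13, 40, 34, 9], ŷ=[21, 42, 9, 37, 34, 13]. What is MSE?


Squared errors: (26-21)²=25, (39-42)²=9, (13-9)²=16, (40-37)²=9, (34-34)²=0, (9-13)²=16
Sum = 75
MSE = 75/6 = 25/2

25/2


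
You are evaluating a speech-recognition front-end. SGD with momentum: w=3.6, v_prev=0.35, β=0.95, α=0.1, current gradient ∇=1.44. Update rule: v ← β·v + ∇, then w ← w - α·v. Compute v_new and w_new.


v_new = 0.95·0.35 + 1.44 = 0.3325 + 1.44 = 1.7725
w_new = 3.6 - 0.1·1.7725 = 3.6 - 0.17725 = 3.42275

v_new=1.7725, w_new=3.42275


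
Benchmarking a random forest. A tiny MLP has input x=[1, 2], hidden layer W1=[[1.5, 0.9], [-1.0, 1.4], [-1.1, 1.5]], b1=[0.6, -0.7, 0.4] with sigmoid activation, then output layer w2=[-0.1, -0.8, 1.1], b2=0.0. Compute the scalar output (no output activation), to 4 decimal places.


z1[0] = (1.5)·(1) + (0.9)·(2) + 0.6 = 3.9
z1[1] = (-1.0)·(1) + (1.4)·(2) - 0.7 = 1.1
z1[2] = (-1.1)·(1) + (1.5)·(2) + 0.4 = 2.3
h = sigmoid(z1) = [0.9802, 0.7503, 0.9089]
output = (-0.1)·(0.9802) + (-0.8)·(0.7503) + (1.1)·(0.9089) + 0.0 = 0.3015

0.3015


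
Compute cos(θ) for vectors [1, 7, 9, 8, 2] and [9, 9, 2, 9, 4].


A·B = 1·9 + 7·9 + 9·2 + 8·9 + 2·4 = 170
‖A‖ = √199 = 14.1067, ‖B‖ = √263 = 16.2173
cos = 170/(√199·√263) = 170/√52337 = 0.7431

0.7431


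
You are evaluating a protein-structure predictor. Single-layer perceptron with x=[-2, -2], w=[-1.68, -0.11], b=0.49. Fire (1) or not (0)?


z = (-2)·(-1.68) + (-2)·(-0.11) + 0.49
  = 4.07
step(z) = 1 (z≥0)

1


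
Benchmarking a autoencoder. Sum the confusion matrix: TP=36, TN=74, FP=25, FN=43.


Total = TP + TN + FP + FN
= 36 + 74 + 25 + 43
= 178
(Predicted positive: 61, predicted negative: 117)

178


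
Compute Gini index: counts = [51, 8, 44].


Probabilities: [51/103, 8/103, 44/103] ≈ [0.4951, 0.0777, 0.4272]
Σpᵢ² = (2601 + 64 + 1936)/103² = 4601/10609
Gini = 1 - Σpᵢ² = 1 - 4601/10609 = 0.5663

0.5663


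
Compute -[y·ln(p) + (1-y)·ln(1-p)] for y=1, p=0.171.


BCE = -[y·ln(p) + (1-y)·ln(1-p)]
= -1·ln(0.171) - 0
= -ln(0.171) = 1.7661

1.7661


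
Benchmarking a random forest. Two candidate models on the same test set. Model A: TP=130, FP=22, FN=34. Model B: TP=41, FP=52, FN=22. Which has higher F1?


Model A: P=130/152=0.8553, R=130/164=0.7927, F1=2PR/(P+R)=2TP/(2TP+FP+FN)=260/316=0.8228
Model B: P=41/93=0.4409, R=41/63=0.6508, F1=2PR/(P+R)=2TP/(2TP+FP+FN)=82/156=0.5256
0.8228 > 0.5256 → Model A

Model A


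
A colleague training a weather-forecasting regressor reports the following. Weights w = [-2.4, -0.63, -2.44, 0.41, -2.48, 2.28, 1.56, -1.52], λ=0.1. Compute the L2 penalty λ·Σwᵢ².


‖w‖₂² = (-2.4)² + (-0.63)² + (-2.44)² + (0.41)² + (-2.48)² + (2.28)² + (1.56)² + (-1.52)²
     = 5.76 + 0.3969 + 5.9536 + 0.1681 + 6.1504 + 5.1984 + 2.4336 + 2.3104
     = 28.3714
λ·‖w‖₂² = 0.1·28.3714 = 2.83714

2.83714


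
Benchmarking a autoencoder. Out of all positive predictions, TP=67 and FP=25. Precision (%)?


Precision = TP/(TP+FP)
= 67/(67+25)
= 67/92 = 72.83%

72.83%


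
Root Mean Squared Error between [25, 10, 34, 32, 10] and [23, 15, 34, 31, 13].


MSE = 39/5 = 7.8
RMSE = √(39/5) = 2.7928

2.7928


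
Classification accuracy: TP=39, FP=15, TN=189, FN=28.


Accuracy = (TP+TN)/(TP+TN+FP+FN)
= (39+189)/(271)
= 228/271 = 84.13%

84.13%


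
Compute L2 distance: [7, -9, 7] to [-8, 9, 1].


d = √((7+ 8)² + (-9-9)² + (7-1)²)
  = √(225 + 324 + 36)
  = √585 = 24.1868

24.1868


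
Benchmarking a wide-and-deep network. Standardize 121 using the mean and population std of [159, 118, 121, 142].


μ = 135, σ = 16.6583
z = (121 - 135)/16.6583 = -0.8404

-0.8404


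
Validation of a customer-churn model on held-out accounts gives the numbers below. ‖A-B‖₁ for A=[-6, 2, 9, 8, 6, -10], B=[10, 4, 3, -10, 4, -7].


d = |-6-10| + |2-4| + |9-3| + |8+ 10| + |6-4| + |-10+ 7|
  = 16 + 2 + 6 + 18 + 2 + 3
  = 47

47


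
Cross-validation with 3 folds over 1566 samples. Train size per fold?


Fold size = 1566/3 = 522
Training per fold = 1566 - 522 = 1044

1044


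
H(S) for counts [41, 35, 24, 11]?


Probabilities: [41/111, 35/111, 24/111, 11/111] ≈ [0.3694, 0.3153, 0.2162, 0.0991]
H = -((41/111)·log₂(41/111) + (35/111)·log₂(35/111) + (24/111)·log₂(24/111) + (11/111)·log₂(11/111))
  = 1.864 bits

1.864 bits


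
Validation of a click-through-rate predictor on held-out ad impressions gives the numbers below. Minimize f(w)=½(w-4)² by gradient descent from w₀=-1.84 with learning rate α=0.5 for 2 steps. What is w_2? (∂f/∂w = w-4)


step 1: grad = -1.84-4 = -5.84; w = -1.84 - 0.5·(-5.84) = 1.08
step 2: grad = 1.08-4 = -2.92; w = 1.08 - 0.5·(-2.92) = 2.54

2.54


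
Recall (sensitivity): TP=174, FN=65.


Recall = TP/(TP+FN)
= 174/(174+65)
= 174/239 = 72.8%

72.8%


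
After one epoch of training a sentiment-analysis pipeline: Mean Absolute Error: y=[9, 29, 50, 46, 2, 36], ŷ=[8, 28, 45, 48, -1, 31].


Absolute errors: |9-8|=1, |29-28|=1, |50-45|=5, |46-48|=2, |2+ 1|=3, |36-31|=5
Sum = 17
MAE = 17/6 = 17/6

17/6


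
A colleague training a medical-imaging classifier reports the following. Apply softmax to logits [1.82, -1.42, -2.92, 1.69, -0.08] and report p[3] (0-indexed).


Exponentials: e^1.82=6.1719, e^-1.42=0.2417, e^-2.92=0.0539, e^1.69=5.4195, e^-0.08=0.9231
Sum = 12.8101
Softmax = [0.4818, 0.0189, 0.0042, 0.4231, 0.0721]
p[3] = 5.4195/12.8101 = 0.4231

0.4231


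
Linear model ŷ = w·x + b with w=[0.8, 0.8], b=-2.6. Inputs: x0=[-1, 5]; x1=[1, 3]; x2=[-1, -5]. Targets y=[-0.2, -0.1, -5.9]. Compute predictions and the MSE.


ŷ0 = (0.8)·(-1) + (0.8)·(5) - 2.6 = 0.6
ŷ1 = (0.8)·(1) + (0.8)·(3) - 2.6 = 0.6
ŷ2 = (0.8)·(-1) + (0.8)·(-5) - 2.6 = -7.4
errors² = [0.64, 0.49, 2.25]
MSE = 3.3800/3 = 1.1267

1.1267


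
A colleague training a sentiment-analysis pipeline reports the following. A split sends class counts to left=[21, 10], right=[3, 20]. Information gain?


Parent = [24, 30], H_parent = 0.9911
H_left = 0.9072 (n=31), H_right = 0.5586 (n=23)
H_children = (31/54)·0.9072 + (23/54)·0.5586 = 0.7587
IG = 0.9911 - 0.7587 = 0.2324

0.2324


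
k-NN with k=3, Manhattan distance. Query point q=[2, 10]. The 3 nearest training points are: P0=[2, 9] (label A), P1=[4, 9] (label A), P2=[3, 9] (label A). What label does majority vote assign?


d(q,P0) = 1  (label A)
d(q,P1) = 3  (label A)
d(q,P2) = 2  (label A)
Votes: A=3, B=0
Majority → A

A


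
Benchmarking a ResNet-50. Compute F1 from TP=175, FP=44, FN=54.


Precision = 175/219 = 0.7991
Recall = 175/229 = 0.7642
F1 = 2·P·R/(P+R) = 2·TP/(2·TP+FP+FN) = 350/(350+44+54) = 350/448 = 0.7812

0.7812


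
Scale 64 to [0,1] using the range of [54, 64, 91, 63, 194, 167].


min=54, max=194
(64-54)/(194-54) = 10/140 = 0.0714

0.0714


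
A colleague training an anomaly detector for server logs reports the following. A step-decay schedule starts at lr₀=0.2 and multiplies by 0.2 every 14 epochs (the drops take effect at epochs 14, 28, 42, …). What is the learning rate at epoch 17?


n_drops = ⌊17/14⌋ = 1
lr = 0.2·0.2^1 = 0.2·0.2 = 0.04

0.04


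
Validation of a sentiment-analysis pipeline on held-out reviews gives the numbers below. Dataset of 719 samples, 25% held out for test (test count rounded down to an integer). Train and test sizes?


Test = ⌊719·25/100⌋ = 179
Train = 719 - 179 = 540

Train: 540, Test: 179


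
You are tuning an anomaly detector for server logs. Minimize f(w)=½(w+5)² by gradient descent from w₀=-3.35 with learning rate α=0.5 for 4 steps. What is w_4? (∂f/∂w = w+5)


step 1: grad = -3.35+5 = 1.65; w = -3.35 - 0.5·(1.65) = -4.175
step 2: grad = -4.175+5 = 0.825; w = -4.175 - 0.5·(0.825) = -4.5875
step 3: grad = -4.5875+5 = 0.4125; w = -4.5875 - 0.5·(0.4125) = -4.79375
step 4: grad = -4.79375+5 = 0.20625; w = -4.79375 - 0.5·(0.20625) = -4.896875

-4.896875


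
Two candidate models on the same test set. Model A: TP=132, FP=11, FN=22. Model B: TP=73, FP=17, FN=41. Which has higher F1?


Model A: P=132/143=0.9231, R=132/154=0.8571, F1=2PR/(P+R)=2TP/(2TP+FP+FN)=264/297=0.8889
Model B: P=73/90=0.8111, R=73/114=0.6404, F1=2PR/(P+R)=2TP/(2TP+FP+FN)=146/204=0.7157
0.8889 > 0.7157 → Model A

Model A


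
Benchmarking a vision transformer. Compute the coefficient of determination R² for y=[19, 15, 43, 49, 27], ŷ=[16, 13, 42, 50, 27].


ȳ = 30.6
SS_res = Σ(y-ŷ)² = 15
SS_tot = Σ(y-ȳ)² = 883.2
R² = 1 - SS_res/SS_tot = 1 - 0.017 = 0.983

0.983


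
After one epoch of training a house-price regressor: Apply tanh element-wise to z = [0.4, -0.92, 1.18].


tanh(0.4) = 0.3799
tanh(-0.92) = -0.7259
tanh(1.18) = 0.8275
result = [0.3799, -0.7259, 0.8275]

[0.3799, -0.7259, 0.8275]


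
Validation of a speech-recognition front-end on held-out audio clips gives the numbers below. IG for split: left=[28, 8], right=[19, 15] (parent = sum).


Parent = [47, 23], H_parent = 0.9135
H_left = 0.7642 (n=36), H_right = 0.99 (n=34)
H_children = (36/70)·0.7642 + (34/70)·0.99 = 0.8739
IG = 0.9135 - 0.8739 = 0.0396

0.0396


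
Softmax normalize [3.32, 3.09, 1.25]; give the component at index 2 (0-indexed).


Exponentials: e^3.32=27.6604, e^3.09=21.9771, e^1.25=3.4903
Sum = 53.1278
Softmax = [0.5206, 0.4137, 0.0657]
p[2] = 3.4903/53.1278 = 0.0657

0.0657


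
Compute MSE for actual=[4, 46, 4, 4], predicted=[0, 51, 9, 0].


Squared errors: (4-0)²=16, (46-51)²=25, (4-9)²=25, (4-0)²=16
Sum = 82
MSE = 82/4 = 41/2

41/2


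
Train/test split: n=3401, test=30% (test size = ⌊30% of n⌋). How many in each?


Test = ⌊3401·30/100⌋ = 1020
Train = 3401 - 1020 = 2381

Train: 2381, Test: 1020


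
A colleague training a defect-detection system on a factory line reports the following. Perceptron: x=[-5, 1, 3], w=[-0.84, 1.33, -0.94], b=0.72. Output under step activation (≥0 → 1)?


z = (-5)·(-0.84) + (1)·(1.33) + (3)·(-0.94) + 0.72
  = 3.43
step(z) = 1 (z≥0)

1


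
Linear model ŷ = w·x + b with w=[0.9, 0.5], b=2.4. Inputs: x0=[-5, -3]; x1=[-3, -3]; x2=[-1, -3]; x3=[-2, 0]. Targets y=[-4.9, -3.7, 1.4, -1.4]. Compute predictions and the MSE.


ŷ0 = (0.9)·(-5) + (0.5)·(-3) + 2.4 = -3.6
ŷ1 = (0.9)·(-3) + (0.5)·(-3) + 2.4 = -1.8
ŷ2 = (0.9)·(-1) + (0.5)·(-3) + 2.4 = 0.0
ŷ3 = (0.9)·(-2) + (0.5)·(0) + 2.4 = 0.6
errors² = [1.69, 3.61, 1.96, 4.0]
MSE = 11.2600/4 = 2.815

2.815


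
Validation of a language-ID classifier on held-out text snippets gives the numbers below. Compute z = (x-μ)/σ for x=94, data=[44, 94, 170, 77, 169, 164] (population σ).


μ = 119.6667, σ = 50.2284
z = (94 - 119.6667)/50.2284 = -0.511

-0.511


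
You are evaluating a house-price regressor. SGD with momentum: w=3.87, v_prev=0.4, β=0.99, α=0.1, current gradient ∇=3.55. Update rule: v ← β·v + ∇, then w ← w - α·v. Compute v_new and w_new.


v_new = 0.99·0.4 + 3.55 = 0.396 + 3.55 = 3.946
w_new = 3.87 - 0.1·3.946 = 3.87 - 0.3946 = 3.4754

v_new=3.946, w_new=3.4754


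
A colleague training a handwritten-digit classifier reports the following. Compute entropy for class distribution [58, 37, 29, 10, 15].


Probabilities: [58/149, 37/149, 29/149, 10/149, 15/149] ≈ [0.3893, 0.2483, 0.1946, 0.0671, 0.1007]
H = -((58/149)·log₂(58/149) + (37/149)·log₂(37/149) + (29/149)·log₂(29/149) + (10/149)·log₂(10/149) + (15/149)·log₂(15/149))
  = 2.0835 bits

2.0835 bits


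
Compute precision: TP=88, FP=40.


Precision = TP/(TP+FP)
= 88/(88+40)
= 88/128 = 68.75%

68.75%


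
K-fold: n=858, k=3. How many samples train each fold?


Fold size = 858/3 = 286
Training per fold = 858 - 286 = 572

572


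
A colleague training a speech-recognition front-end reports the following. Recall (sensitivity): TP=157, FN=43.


Recall = TP/(TP+FN)
= 157/(157+43)
= 157/200 = 78.5%

78.5%


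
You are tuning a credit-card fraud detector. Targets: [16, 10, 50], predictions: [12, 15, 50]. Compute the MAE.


Absolute errors: |16-12|=4, |10-15|=5, |50-50|=0
Sum = 9
MAE = 9/3 = 3

3


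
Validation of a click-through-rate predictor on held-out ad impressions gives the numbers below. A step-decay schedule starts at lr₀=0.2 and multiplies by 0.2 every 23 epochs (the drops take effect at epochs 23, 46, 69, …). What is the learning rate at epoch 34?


n_drops = ⌊34/23⌋ = 1
lr = 0.2·0.2^1 = 0.2·0.2 = 0.04

0.04


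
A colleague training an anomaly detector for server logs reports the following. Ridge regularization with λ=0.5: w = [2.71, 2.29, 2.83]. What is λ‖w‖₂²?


‖w‖₂² = (2.71)² + (2.29)² + (2.83)²
     = 7.3441 + 5.2441 + 8.0089
     = 20.5971
λ·‖w‖₂² = 0.5·20.5971 = 10.29855

10.29855


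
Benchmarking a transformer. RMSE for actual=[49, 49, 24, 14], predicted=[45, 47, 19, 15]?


MSE = 46/4 = 11.5
RMSE = √(46/4) = 3.3912

3.3912


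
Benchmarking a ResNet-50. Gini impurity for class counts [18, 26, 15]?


Probabilities: [18/59, 26/59, 15/59] ≈ [0.3051, 0.4407, 0.2542]
Σpᵢ² = (324 + 676 + 225)/59² = 1225/3481
Gini = 1 - Σpᵢ² = 1 - 1225/3481 = 0.6481

0.6481


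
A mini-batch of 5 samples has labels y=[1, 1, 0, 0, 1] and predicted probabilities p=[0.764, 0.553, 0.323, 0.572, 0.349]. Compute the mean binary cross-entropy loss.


L[0] = -ln(0.764) = 0.2692
L[1] = -ln(0.553) = 0.5924
L[2] = -ln(1-0.323) = -ln(0.677) = 0.3901
L[3] = -ln(1-0.572) = -ln(0.428) = 0.8486
L[4] = -ln(0.349) = 1.0527
mean = (0.2692 + 0.5924 + 0.3901 + 0.8486 + 1.0527)/5 = 0.6306

0.6306


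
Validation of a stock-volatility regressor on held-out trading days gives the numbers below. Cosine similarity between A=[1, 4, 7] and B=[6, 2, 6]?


A·B = 1·6 + 4·2 + 7·6 = 56
‖A‖ = √66 = 8.124, ‖B‖ = √76 = 8.7178
cos = 56/(√66·√76) = 56/√5016 = 0.7907

0.7907


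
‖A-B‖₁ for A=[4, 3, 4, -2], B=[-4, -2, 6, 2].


d = |4+ 4| + |3+ 2| + |4-6| + |-2-2|
  = 8 + 5 + 2 + 4
  = 19

19


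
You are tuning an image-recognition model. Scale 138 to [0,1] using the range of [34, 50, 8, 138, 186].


min=8, max=186
(138-8)/(186-8) = 130/178 = 0.7303

0.7303


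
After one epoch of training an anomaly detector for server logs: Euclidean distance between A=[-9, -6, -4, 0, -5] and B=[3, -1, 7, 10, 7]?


d = √((-9-3)² + (-6+ 1)² + (-4-7)² + (0-10)² + (-5-7)²)
  = √(144 + 25 + 121 + 100 + 144)
  = √534 = 23.1084

23.1084


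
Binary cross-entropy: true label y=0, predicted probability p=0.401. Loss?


BCE = -[y·ln(p) + (1-y)·ln(1-p)]
= -0 - 1·ln(1-0.401)
= -ln(0.599) = 0.5125

0.5125


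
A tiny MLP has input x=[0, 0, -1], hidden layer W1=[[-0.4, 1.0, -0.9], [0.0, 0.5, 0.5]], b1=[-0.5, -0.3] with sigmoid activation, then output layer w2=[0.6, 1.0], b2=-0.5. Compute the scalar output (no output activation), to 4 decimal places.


z1[0] = (-0.4)·(0) + (1.0)·(0) + (-0.9)·(-1) - 0.5 = 0.4
z1[1] = (0.0)·(0) + (0.5)·(0) + (0.5)·(-1) - 0.3 = -0.8
h = sigmoid(z1) = [0.5987, 0.31]
output = (0.6)·(0.5987) + (1.0)·(0.31) - 0.5 = 0.1692

0.1692


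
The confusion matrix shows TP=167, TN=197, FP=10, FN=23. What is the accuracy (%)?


Accuracy = (TP+TN)/(TP+TN+FP+FN)
= (167+197)/(397)
= 364/397 = 91.69%

91.69%


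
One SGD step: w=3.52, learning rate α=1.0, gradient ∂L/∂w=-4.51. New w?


w_new = w - α·∇
= 3.52 - 1.0·-4.51
= 3.52 + 4.51
= 8.03

8.03


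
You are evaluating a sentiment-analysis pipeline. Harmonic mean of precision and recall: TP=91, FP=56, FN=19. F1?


Precision = 91/147 = 0.619
Recall = 91/110 = 0.8273
F1 = 2·P·R/(P+R) = 2·TP/(2·TP+FP+FN) = 182/(182+56+19) = 182/257 = 0.7082

0.7082


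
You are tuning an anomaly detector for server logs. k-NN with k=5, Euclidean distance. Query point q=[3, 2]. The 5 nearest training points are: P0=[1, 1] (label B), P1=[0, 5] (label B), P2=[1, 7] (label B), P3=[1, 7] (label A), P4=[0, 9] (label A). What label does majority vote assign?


d(q,P0) = 2.2361  (label B)
d(q,P1) = 4.2426  (label B)
d(q,P2) = 5.3852  (label B)
d(q,P3) = 5.3852  (label A)
d(q,P4) = 7.6158  (label A)
Votes: A=2, B=3
Majority → B

B


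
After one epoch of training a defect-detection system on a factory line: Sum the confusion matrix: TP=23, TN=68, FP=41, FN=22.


Total = TP + TN + FP + FN
= 23 + 68 + 41 + 22
= 154
(Predicted positive: 64, predicted negative: 90)

154


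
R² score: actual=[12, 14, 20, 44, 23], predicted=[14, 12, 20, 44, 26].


ȳ = 22.6
SS_res = Σ(y-ŷ)² = 17
SS_tot = Σ(y-ȳ)² = 651.2
R² = 1 - SS_res/SS_tot = 1 - 0.0261 = 0.9739

0.9739


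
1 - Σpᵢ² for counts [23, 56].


Probabilities: [23/79, 56/79] ≈ [0.2911, 0.7089]
Σpᵢ² = (529 + 3136)/79² = 3665/6241
Gini = 1 - Σpᵢ² = 1 - 3665/6241 = 0.4128

0.4128


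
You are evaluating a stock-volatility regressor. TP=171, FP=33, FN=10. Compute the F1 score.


Precision = 171/204 = 0.8382
Recall = 171/181 = 0.9448
F1 = 2·P·R/(P+R) = 2·TP/(2·TP+FP+FN) = 342/(342+33+10) = 342/385 = 0.8883

0.8883


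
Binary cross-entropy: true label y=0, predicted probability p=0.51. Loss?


BCE = -[y·ln(p) + (1-y)·ln(1-p)]
= -0 - 1·ln(1-0.51)
= -ln(0.49) = 0.7133

0.7133


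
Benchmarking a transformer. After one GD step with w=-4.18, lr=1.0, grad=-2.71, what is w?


w_new = w - α·∇
= -4.18 - 1.0·-2.71
= -4.18 + 2.71
= -1.47

-1.47


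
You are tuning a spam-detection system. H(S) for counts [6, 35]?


Probabilities: [6/41, 35/41] ≈ [0.1463, 0.8537]
H = -((6/41)·log₂(6/41) + (35/41)·log₂(35/41))
  = 0.6006 bits

0.6006 bits


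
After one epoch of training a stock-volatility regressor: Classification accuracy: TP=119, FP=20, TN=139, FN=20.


Accuracy = (TP+TN)/(TP+TN+FP+FN)
= (119+139)/(298)
= 258/298 = 86.58%

86.58%


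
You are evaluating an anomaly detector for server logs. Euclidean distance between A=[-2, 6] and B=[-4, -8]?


d = √((-2+ 4)² + (6+ 8)²)
  = √(4 + 196)
  = √200 = 14.1421

14.1421


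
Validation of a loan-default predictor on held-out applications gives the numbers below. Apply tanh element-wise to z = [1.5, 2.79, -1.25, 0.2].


tanh(1.5) = 0.9051
tanh(2.79) = 0.9925
tanh(-1.25) = -0.8483
tanh(0.2) = 0.1974
result = [0.9051, 0.9925, -0.8483, 0.1974]

[0.9051, 0.9925, -0.8483, 0.1974]


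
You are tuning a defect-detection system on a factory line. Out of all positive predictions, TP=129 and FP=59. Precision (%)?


Precision = TP/(TP+FP)
= 129/(129+59)
= 129/188 = 68.62%

68.62%


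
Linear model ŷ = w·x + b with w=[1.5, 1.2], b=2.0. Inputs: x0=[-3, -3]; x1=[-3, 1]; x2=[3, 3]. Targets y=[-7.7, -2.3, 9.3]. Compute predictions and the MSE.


ŷ0 = (1.5)·(-3) + (1.2)·(-3) + 2.0 = -6.1
ŷ1 = (1.5)·(-3) + (1.2)·(1) + 2.0 = -1.3
ŷ2 = (1.5)·(3) + (1.2)·(3) + 2.0 = 10.1
errors² = [2.56, 1.0, 0.64]
MSE = 4.2000/3 = 1.4

1.4


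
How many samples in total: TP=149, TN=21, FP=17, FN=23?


Total = TP + TN + FP + FN
= 149 + 21 + 17 + 23
= 210
(Predicted positive: 166, predicted negative: 44)

210


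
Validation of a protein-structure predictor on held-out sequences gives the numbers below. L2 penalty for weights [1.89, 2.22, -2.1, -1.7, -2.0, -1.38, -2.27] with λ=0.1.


‖w‖₂² = (1.89)² + (2.22)² + (-2.1)² + (-1.7)² + (-2.0)² + (-1.38)² + (-2.27)²
     = 3.5721 + 4.9284 + 4.41 + 2.89 + 4 + 1.9044 + 5.1529
     = 26.8578
λ·‖w‖₂² = 0.1·26.8578 = 2.68578

2.68578


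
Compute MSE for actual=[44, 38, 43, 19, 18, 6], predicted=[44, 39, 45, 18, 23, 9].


Squared errors: (44-44)²=0, (38-39)²=1, (43-45)²=4, (19-18)²=1, (18-23)²=25, (6-9)²=9
Sum = 40
MSE = 40/6 = 20/3

20/3


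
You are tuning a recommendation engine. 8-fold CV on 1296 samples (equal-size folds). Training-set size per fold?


Fold size = 1296/8 = 162
Training per fold = 1296 - 162 = 1134

1134


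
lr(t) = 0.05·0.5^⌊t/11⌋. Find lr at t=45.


n_drops = ⌊45/11⌋ = 4
lr = 0.05·0.5^4 = 0.05·0.0625 = 0.003125

0.003125


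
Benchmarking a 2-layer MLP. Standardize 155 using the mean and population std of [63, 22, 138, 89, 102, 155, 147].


μ = 102.2857, σ = 45.0705
z = (155 - 102.2857)/45.0705 = 1.1696

1.1696


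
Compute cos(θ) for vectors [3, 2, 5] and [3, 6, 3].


A·B = 3·3 + 2·6 + 5·3 = 36
‖A‖ = √38 = 6.1644, ‖B‖ = √54 = 7.3485
cos = 36/(√38·√54) = 36/√2052 = 0.7947

0.7947


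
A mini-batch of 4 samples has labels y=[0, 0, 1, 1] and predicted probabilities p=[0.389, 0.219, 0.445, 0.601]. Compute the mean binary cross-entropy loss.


L[0] = -ln(1-0.389) = -ln(0.611) = 0.4927
L[1] = -ln(1-0.219) = -ln(0.781) = 0.2472
L[2] = -ln(0.445) = 0.8097
L[3] = -ln(0.601) = 0.5092
mean = (0.4927 + 0.2472 + 0.8097 + 0.5092)/4 = 0.5147

0.5147


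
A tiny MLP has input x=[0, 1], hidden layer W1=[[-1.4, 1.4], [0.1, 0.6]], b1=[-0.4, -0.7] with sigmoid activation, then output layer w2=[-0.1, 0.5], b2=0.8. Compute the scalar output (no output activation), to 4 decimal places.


z1[0] = (-1.4)·(0) + (1.4)·(1) - 0.4 = 1.0
z1[1] = (0.1)·(0) + (0.6)·(1) - 0.7 = -0.1
h = sigmoid(z1) = [0.7311, 0.475]
output = (-0.1)·(0.7311) + (0.5)·(0.475) + 0.8 = 0.9644

0.9644


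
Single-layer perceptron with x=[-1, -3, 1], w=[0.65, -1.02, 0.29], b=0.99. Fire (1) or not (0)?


z = (-1)·(0.65) + (-3)·(-1.02) + (1)·(0.29) + 0.99
  = 3.69
step(z) = 1 (z≥0)

1


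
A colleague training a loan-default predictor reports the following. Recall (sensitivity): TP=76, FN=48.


Recall = TP/(TP+FN)
= 76/(76+48)
= 76/124 = 61.29%

61.29%


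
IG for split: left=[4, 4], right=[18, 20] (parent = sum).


Parent = [22, 24], H_parent = 0.9986
H_left = 1 (n=8), H_right = 0.998 (n=38)
H_children = (8/46)·1 + (38/46)·0.998 = 0.9983
IG = 0.9986 - 0.9983 = 0.0003

0.0003


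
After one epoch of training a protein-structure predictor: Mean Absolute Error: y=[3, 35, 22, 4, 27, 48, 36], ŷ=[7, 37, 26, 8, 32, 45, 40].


Absolute errors: |3-7|=4, |35-37|=2, |22-26|=4, |4-8|=4, |27-32|=5, |48-45|=3, |36-40|=4
Sum = 26
MAE = 26/7 = 26/7

26/7


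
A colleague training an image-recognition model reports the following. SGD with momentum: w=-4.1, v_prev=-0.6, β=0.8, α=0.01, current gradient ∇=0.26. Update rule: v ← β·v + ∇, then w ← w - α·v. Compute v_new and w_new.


v_new = 0.8·-0.6 + 0.26 = -0.48 + 0.26 = -0.22
w_new = -4.1 - 0.01·-0.22 = -4.1 + 0.0022 = -4.0978

v_new=-0.22, w_new=-4.0978


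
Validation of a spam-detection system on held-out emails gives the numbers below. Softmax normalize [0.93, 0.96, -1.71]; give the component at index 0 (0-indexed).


Exponentials: e^0.93=2.5345, e^0.96=2.6117, e^-1.71=0.1809
Sum = 5.3271
Softmax = [0.4758, 0.4903, 0.034]
p[0] = 2.5345/5.3271 = 0.4758

0.4758


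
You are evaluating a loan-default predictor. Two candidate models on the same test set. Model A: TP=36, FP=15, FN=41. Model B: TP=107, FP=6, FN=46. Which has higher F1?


Model A: P=36/51=0.7059, R=36/77=0.4675, F1=2PR/(P+R)=2TP/(2TP+FP+FN)=72/128=0.5625
Model B: P=107/113=0.9469, R=107/153=0.6993, F1=2PR/(P+R)=2TP/(2TP+FP+FN)=214/266=0.8045
0.5625 < 0.8045 → Model B

Model B


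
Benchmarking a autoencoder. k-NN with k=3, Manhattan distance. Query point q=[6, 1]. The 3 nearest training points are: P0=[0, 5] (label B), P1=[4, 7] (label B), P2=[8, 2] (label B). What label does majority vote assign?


d(q,P0) = 10  (label B)
d(q,P1) = 8  (label B)
d(q,P2) = 3  (label B)
Votes: A=0, B=3
Majority → B

B


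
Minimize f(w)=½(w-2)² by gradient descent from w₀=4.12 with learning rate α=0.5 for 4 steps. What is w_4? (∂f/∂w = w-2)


step 1: grad = 4.12-2 = 2.12; w = 4.12 - 0.5·(2.12) = 3.06
step 2: grad = 3.06-2 = 1.06; w = 3.06 - 0.5·(1.06) = 2.53
step 3: grad = 2.53-2 = 0.53; w = 2.53 - 0.5·(0.53) = 2.265
step 4: grad = 2.265-2 = 0.265; w = 2.265 - 0.5·(0.265) = 2.1325

2.1325


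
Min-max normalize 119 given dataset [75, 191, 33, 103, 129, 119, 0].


min=0, max=191
(119-0)/(191-0) = 119/191 = 0.623

0.623


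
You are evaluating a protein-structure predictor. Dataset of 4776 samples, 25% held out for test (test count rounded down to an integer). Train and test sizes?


Test = ⌊4776·25/100⌋ = 1194
Train = 4776 - 1194 = 3582

Train: 3582, Test: 1194


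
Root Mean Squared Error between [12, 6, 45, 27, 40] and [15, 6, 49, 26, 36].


MSE = 42/5 = 8.4
RMSE = √(42/5) = 2.8983

2.8983


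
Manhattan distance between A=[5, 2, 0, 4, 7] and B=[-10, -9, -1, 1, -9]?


d = |5+ 10| + |2+ 9| + |0+ 1| + |4-1| + |7+ 9|
  = 15 + 11 + 1 + 3 + 16
  = 46

46


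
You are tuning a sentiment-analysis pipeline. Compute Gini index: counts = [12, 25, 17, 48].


Probabilities: [12/102, 25/102, 17/102, 48/102] ≈ [0.1176, 0.2451, 0.1667, 0.4706]
Σpᵢ² = (144 + 625 + 289 + 2304)/102² = 3362/10404
Gini = 1 - Σpᵢ² = 1 - 3362/10404 = 0.6769

0.6769


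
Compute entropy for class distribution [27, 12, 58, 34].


Probabilities: [27/131, 12/131, 58/131, 34/131] ≈ [0.2061, 0.0916, 0.4427, 0.2595]
H = -((27/131)·log₂(27/131) + (12/131)·log₂(12/131) + (58/131)·log₂(58/131) + (34/131)·log₂(34/131))
  = 1.811 bits

1.811 bits


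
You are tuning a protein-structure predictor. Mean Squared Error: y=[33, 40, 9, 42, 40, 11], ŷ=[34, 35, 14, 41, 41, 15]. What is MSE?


Squared errors: (33-34)²=1, (40-35)²=25, (9-14)²=25, (42-41)²=1, (40-41)²=1, (11-15)²=16
Sum = 69
MSE = 69/6 = 23/2

23/2


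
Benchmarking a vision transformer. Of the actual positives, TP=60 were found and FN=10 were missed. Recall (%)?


Recall = TP/(TP+FN)
= 60/(60+10)
= 60/70 = 85.71%

85.71%


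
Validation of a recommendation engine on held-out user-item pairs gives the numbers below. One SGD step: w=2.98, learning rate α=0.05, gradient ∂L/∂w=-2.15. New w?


w_new = w - α·∇
= 2.98 - 0.05·-2.15
= 2.98 + 0.1075
= 3.0875

3.0875


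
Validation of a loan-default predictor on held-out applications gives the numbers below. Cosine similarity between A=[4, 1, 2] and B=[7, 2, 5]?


A·B = 4·7 + 1·2 + 2·5 = 40
‖A‖ = √21 = 4.5826, ‖B‖ = √78 = 8.8318
cos = 40/(√21·√78) = 40/√1638 = 0.9883

0.9883


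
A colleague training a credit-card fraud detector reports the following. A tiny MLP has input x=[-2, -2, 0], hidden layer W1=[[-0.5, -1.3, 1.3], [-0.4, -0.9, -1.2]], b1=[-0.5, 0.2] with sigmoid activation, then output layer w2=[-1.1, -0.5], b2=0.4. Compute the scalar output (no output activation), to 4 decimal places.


z1[0] = (-0.5)·(-2) + (-1.3)·(-2) + (1.3)·(0) - 0.5 = 3.1
z1[1] = (-0.4)·(-2) + (-0.9)·(-2) + (-1.2)·(0) + 0.2 = 2.8
h = sigmoid(z1) = [0.9569, 0.9427]
output = (-1.1)·(0.9569) + (-0.5)·(0.9427) + 0.4 = -1.1239

-1.1239


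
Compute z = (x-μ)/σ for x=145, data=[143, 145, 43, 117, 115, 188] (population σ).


μ = 125.1667, σ = 43.9333
z = (145 - 125.1667)/43.9333 = 0.4514

0.4514


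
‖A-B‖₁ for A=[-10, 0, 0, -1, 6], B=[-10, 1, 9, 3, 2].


d = |-10+ 10| + |0-1| + |0-9| + |-1-3| + |6-2|
  = 0 + 1 + 9 + 4 + 4
  = 18

18


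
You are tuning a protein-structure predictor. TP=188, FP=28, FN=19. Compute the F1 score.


Precision = 188/216 = 0.8704
Recall = 188/207 = 0.9082
F1 = 2·P·R/(P+R) = 2·TP/(2·TP+FP+FN) = 376/(376+28+19) = 376/423 = 0.8889

0.8889


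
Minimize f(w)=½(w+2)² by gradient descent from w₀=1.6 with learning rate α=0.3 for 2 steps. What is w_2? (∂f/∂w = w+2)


step 1: grad = 1.6+2 = 3.6; w = 1.6 - 0.3·(3.6) = 0.52
step 2: grad = 0.52+2 = 2.52; w = 0.52 - 0.3·(2.52) = -0.236

-0.236


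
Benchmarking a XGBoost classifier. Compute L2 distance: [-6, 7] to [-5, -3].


d = √((-6+ 5)² + (7+ 3)²)
  = √(1 + 100)
  = √101 = 10.0499

10.0499


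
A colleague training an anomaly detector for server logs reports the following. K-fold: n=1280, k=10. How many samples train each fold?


Fold size = 1280/10 = 128
Training per fold = 1280 - 128 = 1152

1152


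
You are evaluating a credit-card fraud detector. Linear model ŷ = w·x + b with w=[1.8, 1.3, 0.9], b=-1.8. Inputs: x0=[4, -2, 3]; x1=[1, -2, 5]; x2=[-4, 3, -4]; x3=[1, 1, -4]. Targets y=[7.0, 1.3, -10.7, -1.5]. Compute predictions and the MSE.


ŷ0 = (1.8)·(4) + (1.3)·(-2) + (0.9)·(3) - 1.8 = 5.5
ŷ1 = (1.8)·(1) + (1.3)·(-2) + (0.9)·(5) - 1.8 = 1.9
ŷ2 = (1.8)·(-4) + (1.3)·(3) + (0.9)·(-4) - 1.8 = -8.7
ŷ3 = (1.8)·(1) + (1.3)·(1) + (0.9)·(-4) - 1.8 = -2.3
errors² = [2.25, 0.36, 4.0, 0.64]
MSE = 7.2500/4 = 1.8125

1.8125


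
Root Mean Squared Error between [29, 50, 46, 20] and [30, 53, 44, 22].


MSE = 18/4 = 4.5
RMSE = √(18/4) = 2.1213

2.1213


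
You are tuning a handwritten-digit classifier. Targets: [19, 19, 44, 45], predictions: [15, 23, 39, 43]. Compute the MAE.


Absolute errors: |19-15|=4, |19-23|=4, |44-39|=5, |45-43|=2
Sum = 15
MAE = 15/4 = 15/4

15/4


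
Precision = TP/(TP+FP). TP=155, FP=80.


Precision = TP/(TP+FP)
= 155/(155+80)
= 155/235 = 65.96%

65.96%


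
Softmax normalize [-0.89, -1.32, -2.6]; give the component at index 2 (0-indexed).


Exponentials: e^-0.89=0.4107, e^-1.32=0.2671, e^-2.6=0.0743
Sum = 0.7521
Softmax = [0.546, 0.3552, 0.0988]
p[2] = 0.0743/0.7521 = 0.0988

0.0988


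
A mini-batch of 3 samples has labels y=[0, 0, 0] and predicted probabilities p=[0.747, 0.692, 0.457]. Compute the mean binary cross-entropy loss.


L[0] = -ln(1-0.747) = -ln(0.253) = 1.3744
L[1] = -ln(1-0.692) = -ln(0.308) = 1.1777
L[2] = -ln(1-0.457) = -ln(0.543) = 0.6106
mean = (1.3744 + 1.1777 + 0.6106)/3 = 1.0542

1.0542


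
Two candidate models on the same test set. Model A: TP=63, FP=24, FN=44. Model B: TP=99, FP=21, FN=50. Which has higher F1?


Model A: P=63/87=0.7241, R=63/107=0.5888, F1=2PR/(P+R)=2TP/(2TP+FP+FN)=126/194=0.6495
Model B: P=99/120=0.825, R=99/149=0.6644, F1=2PR/(P+R)=2TP/(2TP+FP+FN)=198/269=0.7361
0.6495 < 0.7361 → Model B

Model B


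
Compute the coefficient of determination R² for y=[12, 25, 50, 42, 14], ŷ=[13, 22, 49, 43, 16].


ȳ = 28.6
SS_res = Σ(y-ŷ)² = 16
SS_tot = Σ(y-ȳ)² = 1139.2
R² = 1 - SS_res/SS_tot = 1 - 0.014 = 0.986

0.986


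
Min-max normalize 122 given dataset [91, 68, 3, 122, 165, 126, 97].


min=3, max=165
(122-3)/(165-3) = 119/162 = 0.7346

0.7346


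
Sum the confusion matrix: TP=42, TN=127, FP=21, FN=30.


Total = TP + TN + FP + FN
= 42 + 127 + 21 + 30
= 220
(Predicted positive: 63, predicted negative: 157)

220


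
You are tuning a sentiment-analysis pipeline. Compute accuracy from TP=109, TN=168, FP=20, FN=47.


Accuracy = (TP+TN)/(TP+TN+FP+FN)
= (109+168)/(344)
= 277/344 = 80.52%

80.52%


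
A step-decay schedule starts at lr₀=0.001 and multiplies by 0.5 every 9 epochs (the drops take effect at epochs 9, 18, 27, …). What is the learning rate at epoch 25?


n_drops = ⌊25/9⌋ = 2
lr = 0.001·0.5^2 = 0.001·0.25 = 0.00025

0.00025


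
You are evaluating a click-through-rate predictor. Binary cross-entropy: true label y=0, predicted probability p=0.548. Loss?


BCE = -[y·ln(p) + (1-y)·ln(1-p)]
= -0 - 1·ln(1-0.548)
= -ln(0.452) = 0.7941

0.7941


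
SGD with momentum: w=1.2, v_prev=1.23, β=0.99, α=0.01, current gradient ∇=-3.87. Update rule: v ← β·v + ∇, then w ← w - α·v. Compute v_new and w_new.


v_new = 0.99·1.23 - 3.87 = 1.2177 - 3.87 = -2.6523
w_new = 1.2 - 0.01·-2.6523 = 1.2 + 0.026523 = 1.226523

v_new=-2.6523, w_new=1.226523


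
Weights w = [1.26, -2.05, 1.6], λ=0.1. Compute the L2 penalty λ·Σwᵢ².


‖w‖₂² = (1.26)² + (-2.05)² + (1.6)²
     = 1.5876 + 4.2025 + 2.56
     = 8.3501
λ·‖w‖₂² = 0.1·8.3501 = 0.83501

0.83501


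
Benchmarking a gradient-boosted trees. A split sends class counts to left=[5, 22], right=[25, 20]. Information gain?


Parent = [30, 42], H_parent = 0.9799
H_left = 0.6913 (n=27), H_right = 0.9911 (n=45)
H_children = (27/72)·0.6913 + (45/72)·0.9911 = 0.8787
IG = 0.9799 - 0.8787 = 0.1012

0.1012


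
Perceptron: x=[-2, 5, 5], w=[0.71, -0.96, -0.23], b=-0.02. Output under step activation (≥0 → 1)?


z = (-2)·(0.71) + (5)·(-0.96) + (5)·(-0.23) - 0.02
  = -7.39
step(z) = 0 (z<0)

0


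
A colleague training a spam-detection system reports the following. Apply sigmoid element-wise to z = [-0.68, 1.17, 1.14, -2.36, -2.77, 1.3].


σ(-0.68) = 1/(1+e^0.68) = 0.3363
σ(1.17) = 1/(1+e^-1.17) = 0.7631
σ(1.14) = 1/(1+e^-1.14) = 0.7577
σ(-2.36) = 1/(1+e^2.36) = 0.0863
σ(-2.77) = 1/(1+e^2.77) = 0.059
σ(1.3) = 1/(1+e^-1.3) = 0.7858
result = [0.3363, 0.7631, 0.7577, 0.0863, 0.059, 0.7858]

[0.3363, 0.7631, 0.7577, 0.0863, 0.059, 0.7858]


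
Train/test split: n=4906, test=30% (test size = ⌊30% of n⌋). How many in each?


Test = ⌊4906·30/100⌋ = 1471
Train = 4906 - 1471 = 3435

Train: 3435, Test: 1471


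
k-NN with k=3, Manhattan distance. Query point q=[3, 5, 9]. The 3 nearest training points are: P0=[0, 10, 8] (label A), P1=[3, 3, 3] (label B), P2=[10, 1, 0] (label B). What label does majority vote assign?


d(q,P0) = 9  (label A)
d(q,P1) = 8  (label B)
d(q,P2) = 20  (label B)
Votes: A=1, B=2
Majority → B

B


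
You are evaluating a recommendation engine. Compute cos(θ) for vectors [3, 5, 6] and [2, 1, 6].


A·B = 3·2 + 5·1 + 6·6 = 47
‖A‖ = √70 = 8.3666, ‖B‖ = √41 = 6.4031
cos = 47/(√70·√41) = 47/√2870 = 0.8773

0.8773


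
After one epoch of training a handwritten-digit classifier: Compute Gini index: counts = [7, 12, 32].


Probabilities: [7/51, 12/51, 32/51] ≈ [0.1373, 0.2353, 0.6275]
Σpᵢ² = (49 + 144 + 1024)/51² = 1217/2601
Gini = 1 - Σpᵢ² = 1 - 1217/2601 = 0.5321

0.5321


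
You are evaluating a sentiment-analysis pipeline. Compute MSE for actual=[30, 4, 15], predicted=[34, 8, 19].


Squared errors: (30-34)²=16, (4-8)²=16, (15-19)²=16
Sum = 48
MSE = 48/3 = 16

16


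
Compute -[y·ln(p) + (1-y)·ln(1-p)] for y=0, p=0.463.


BCE = -[y·ln(p) + (1-y)·ln(1-p)]
= -0 - 1·ln(1-0.463)
= -ln(0.537) = 0.6218

0.6218


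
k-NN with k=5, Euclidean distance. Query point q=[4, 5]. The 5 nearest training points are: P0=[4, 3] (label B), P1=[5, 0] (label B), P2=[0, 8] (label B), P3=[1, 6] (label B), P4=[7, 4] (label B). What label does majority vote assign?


d(q,P0) = 2.0  (label B)
d(q,P1) = 5.099  (label B)
d(q,P2) = 5.0  (label B)
d(q,P3) = 3.1623  (label B)
d(q,P4) = 3.1623  (label B)
Votes: A=0, B=5
Majority → B

B


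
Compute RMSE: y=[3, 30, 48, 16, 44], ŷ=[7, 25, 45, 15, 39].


MSE = 76/5 = 15.2
RMSE = √(76/5) = 3.8987

3.8987


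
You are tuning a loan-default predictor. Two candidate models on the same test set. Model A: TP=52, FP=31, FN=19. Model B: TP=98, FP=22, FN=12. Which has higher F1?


Model A: P=52/83=0.6265, R=52/71=0.7324, F1=2PR/(P+R)=2TP/(2TP+FP+FN)=104/154=0.6753
Model B: P=98/120=0.8167, R=98/110=0.8909, F1=2PR/(P+R)=2TP/(2TP+FP+FN)=196/230=0.8522
0.6753 < 0.8522 → Model B

Model B


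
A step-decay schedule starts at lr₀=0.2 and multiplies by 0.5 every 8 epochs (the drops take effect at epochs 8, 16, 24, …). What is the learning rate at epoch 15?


n_drops = ⌊15/8⌋ = 1
lr = 0.2·0.5^1 = 0.2·0.5 = 0.1

0.1


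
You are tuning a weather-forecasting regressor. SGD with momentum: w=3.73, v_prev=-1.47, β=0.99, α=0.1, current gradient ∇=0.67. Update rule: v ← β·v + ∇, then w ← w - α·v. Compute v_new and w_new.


v_new = 0.99·-1.47 + 0.67 = -1.4553 + 0.67 = -0.7853
w_new = 3.73 - 0.1·-0.7853 = 3.73 + 0.07853 = 3.80853

v_new=-0.7853, w_new=3.80853


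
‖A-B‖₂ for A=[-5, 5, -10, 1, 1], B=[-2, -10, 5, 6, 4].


d = √((-5+ 2)² + (5+ 10)² + (-10-5)² + (1-6)² + (1-4)²)
  = √(9 + 225 + 225 + 25 + 9)
  = √493 = 22.2036

22.2036


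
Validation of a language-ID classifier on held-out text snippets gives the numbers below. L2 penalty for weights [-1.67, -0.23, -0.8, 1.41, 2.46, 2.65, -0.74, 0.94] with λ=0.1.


‖w‖₂² = (-1.67)² + (-0.23)² + (-0.8)² + (1.41)² + (2.46)² + (2.65)² + (-0.74)² + (0.94)²
     = 2.7889 + 0.0529 + 0.64 + 1.9881 + 6.0516 + 7.0225 + 0.5476 + 0.8836
     = 19.9752
λ·‖w‖₂² = 0.1·19.9752 = 1.99752

1.99752


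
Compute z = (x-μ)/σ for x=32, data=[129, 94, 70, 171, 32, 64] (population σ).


μ = 93.3333, σ = 45.5912
z = (32 - 93.3333)/45.5912 = -1.3453

-1.3453


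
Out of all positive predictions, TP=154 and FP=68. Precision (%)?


Precision = TP/(TP+FP)
= 154/(154+68)
= 154/222 = 69.37%

69.37%


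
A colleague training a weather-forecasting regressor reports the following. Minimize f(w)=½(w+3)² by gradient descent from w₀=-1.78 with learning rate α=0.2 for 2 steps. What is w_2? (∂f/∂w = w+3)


step 1: grad = -1.78+3 = 1.22; w = -1.78 - 0.2·(1.22) = -2.024
step 2: grad = -2.024+3 = 0.976; w = -2.024 - 0.2·(0.976) = -2.2192

-2.2192


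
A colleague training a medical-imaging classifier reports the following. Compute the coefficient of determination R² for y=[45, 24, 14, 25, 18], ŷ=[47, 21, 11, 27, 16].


ȳ = 25.2
SS_res = Σ(y-ŷ)² = 30
SS_tot = Σ(y-ȳ)² = 570.8
R² = 1 - SS_res/SS_tot = 1 - 0.0526 = 0.9474

0.9474


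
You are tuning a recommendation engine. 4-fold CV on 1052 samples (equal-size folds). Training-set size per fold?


Fold size = 1052/4 = 263
Training per fold = 1052 - 263 = 789

789


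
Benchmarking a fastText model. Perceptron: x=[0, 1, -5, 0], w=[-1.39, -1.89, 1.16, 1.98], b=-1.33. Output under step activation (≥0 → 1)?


z = (0)·(-1.39) + (1)·(-1.89) + (-5)·(1.16) + (0)·(1.98) - 1.33
  = -9.02
step(z) = 0 (z<0)

0


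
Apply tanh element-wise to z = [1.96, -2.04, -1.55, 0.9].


tanh(1.96) = 0.9611
tanh(-2.04) = -0.9667
tanh(-1.55) = -0.9138
tanh(0.9) = 0.7163
result = [0.9611, -0.9667, -0.9138, 0.7163]

[0.9611, -0.9667, -0.9138, 0.7163]


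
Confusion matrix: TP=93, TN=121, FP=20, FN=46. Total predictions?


Total = TP + TN + FP + FN
= 93 + 121 + 20 + 46
= 280
(Predicted positive: 113, predicted negative: 167)

280


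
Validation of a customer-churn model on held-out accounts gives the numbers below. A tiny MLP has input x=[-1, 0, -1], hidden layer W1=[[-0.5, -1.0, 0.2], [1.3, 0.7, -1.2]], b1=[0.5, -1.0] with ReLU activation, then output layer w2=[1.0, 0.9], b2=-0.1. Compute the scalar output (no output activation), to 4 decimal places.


z1[0] = (-0.5)·(-1) + (-1.0)·(0) + (0.2)·(-1) + 0.5 = 0.8
z1[1] = (1.3)·(-1) + (0.7)·(0) + (-1.2)·(-1) - 1.0 = -1.1
h = ReLU(z1) = [0.8, 0.0]
output = (1.0)·(0.8) + (0.9)·(0.0) - 0.1 = 0.7

0.7
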